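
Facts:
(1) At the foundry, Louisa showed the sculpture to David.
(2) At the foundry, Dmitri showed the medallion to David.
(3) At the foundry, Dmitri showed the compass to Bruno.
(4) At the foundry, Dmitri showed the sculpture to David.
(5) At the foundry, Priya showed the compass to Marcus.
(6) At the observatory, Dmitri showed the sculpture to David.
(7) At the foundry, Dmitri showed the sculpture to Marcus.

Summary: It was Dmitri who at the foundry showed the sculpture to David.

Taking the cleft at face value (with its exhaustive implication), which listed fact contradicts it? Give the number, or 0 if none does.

1

The cleft puts "Dmitri" in focus and presupposes the open proposition with same thing, recipient, setting (the sculpture / David / at the foundry).
The exhaustive reading says no other agent fits that background.
Fact (1) shares the background but with agent = Louisa; exhaustivity is violated.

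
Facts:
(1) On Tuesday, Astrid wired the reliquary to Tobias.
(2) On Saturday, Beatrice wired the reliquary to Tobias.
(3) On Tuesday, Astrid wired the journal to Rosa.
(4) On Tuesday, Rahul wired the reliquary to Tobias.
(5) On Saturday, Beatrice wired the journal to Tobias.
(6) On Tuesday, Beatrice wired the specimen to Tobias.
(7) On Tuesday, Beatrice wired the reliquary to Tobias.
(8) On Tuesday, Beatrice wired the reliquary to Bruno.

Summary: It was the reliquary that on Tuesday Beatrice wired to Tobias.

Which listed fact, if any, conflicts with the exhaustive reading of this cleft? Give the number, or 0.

The cleft puts "the reliquary" in focus and presupposes the open proposition with agent = Beatrice, recipient = Tobias, setting = on Tuesday.
The exhaustive reading says no other thing fits that background.
But fact (6) also has agent = Beatrice, recipient = Tobias, setting = on Tuesday, with thing = the specimen — so the exhaustive reading fails.

6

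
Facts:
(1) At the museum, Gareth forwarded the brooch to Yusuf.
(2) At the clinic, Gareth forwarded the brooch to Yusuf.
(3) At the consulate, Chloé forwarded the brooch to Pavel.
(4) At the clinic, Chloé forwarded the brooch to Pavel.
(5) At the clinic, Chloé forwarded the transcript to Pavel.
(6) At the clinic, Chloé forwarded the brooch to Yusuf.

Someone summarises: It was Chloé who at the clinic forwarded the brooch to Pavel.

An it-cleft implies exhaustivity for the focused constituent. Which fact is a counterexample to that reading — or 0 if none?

The cleft puts "Chloé" in focus and presupposes the open proposition with the brooch as thing and Pavel as recipient and at the clinic as setting.
The exhaustive reading says no other agent fits that background.
Every other fact differs from the presupposition on some backgrounded slot, so none challenges the exhaustivity.

0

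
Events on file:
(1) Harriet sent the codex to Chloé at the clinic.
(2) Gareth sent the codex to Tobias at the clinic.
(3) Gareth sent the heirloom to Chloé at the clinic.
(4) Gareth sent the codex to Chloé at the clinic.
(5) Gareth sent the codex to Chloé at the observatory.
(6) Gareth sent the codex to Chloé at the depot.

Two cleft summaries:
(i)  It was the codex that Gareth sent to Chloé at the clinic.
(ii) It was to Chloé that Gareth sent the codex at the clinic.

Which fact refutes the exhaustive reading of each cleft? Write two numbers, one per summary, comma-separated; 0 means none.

3, 2

(i): focus "the codex". Looking for same agent, recipient, setting (Gareth / Chloé / at the clinic) with some other thing — fact (3) has the heirloom there. Refuted.
(ii): focus "Chloé". Looking for same agent, thing, setting (Gareth / the codex / at the clinic) with some other recipient — fact (2) has Tobias there. Refuted.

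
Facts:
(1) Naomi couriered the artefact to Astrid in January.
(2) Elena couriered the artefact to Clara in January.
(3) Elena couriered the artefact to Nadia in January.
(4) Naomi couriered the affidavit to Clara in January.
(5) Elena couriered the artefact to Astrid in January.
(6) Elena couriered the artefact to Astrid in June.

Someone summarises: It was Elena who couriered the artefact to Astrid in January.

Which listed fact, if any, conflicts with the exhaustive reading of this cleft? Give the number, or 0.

The cleft puts "Elena" in focus and presupposes the open proposition with thing = the artefact, recipient = Astrid, setting = in January.
The exhaustive reading says no other agent fits that background.
Fact (1) shares the background but with agent = Naomi; exhaustivity is violated.

1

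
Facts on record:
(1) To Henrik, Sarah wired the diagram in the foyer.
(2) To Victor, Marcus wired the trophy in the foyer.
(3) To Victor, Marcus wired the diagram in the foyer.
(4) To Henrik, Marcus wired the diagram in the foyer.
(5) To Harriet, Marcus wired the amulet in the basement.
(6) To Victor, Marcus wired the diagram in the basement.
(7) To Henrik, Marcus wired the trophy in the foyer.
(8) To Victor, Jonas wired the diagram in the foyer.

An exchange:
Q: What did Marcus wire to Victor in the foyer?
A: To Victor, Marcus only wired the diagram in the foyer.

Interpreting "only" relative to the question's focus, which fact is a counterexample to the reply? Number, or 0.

The question "What did ...?" targets the thing, so in the reply the focus falls on "the diagram".
So "only" ranges over things; the rest (agent = Marcus, recipient = Victor, setting = in the foyer) is presupposed.
Fact (2) keeps agent = Marcus, recipient = Victor, setting = in the foyer but has thing = the trophy; that refutes the reply.
(Fact (6) would refute a reading with focus on the setting — but that is not what the question asks.)

2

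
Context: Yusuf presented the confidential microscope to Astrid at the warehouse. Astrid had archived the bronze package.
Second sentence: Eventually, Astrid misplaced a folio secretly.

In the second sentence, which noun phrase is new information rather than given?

"Astrid" in the second sentence is given — already mentioned in the context.
"a folio" has no antecedent in the context; it is discourse-new (the indefinite article also signals a new referent).

a folio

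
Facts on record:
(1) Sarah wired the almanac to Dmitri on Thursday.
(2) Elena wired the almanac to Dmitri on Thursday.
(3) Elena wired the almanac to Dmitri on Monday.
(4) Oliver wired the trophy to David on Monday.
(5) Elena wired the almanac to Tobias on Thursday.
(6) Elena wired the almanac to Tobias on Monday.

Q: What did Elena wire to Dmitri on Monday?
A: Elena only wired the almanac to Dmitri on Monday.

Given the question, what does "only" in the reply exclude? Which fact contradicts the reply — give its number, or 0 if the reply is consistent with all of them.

Answering "What did ...?" puts focus on the thing — here, "the almanac".
"Only" then excludes alternative things while the background — agent = Elena, recipient = Dmitri, setting = on Monday — is held fixed.
No fact keeps agent = Elena, recipient = Dmitri, setting = on Monday while changing the thing; every other fact differs on something backgrounded. The reply stands.
(Fact (2) would refute a reading with focus on the setting — but that is not what the question asks.)

0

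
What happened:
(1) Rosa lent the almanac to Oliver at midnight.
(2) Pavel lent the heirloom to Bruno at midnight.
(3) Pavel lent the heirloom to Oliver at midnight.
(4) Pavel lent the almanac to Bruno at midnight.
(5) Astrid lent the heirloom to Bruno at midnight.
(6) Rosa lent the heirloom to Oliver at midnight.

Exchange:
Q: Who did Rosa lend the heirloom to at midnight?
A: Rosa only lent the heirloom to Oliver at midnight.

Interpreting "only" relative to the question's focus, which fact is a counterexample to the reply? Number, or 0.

Answering "Who did ... to ...?" puts focus on the recipient — here, "Oliver".
"Only" then excludes alternative recipients while the background — Rosa as agent and the heirloom as thing and at midnight as setting — is held fixed.
No listed fact shares that background with another recipient. Nothing contradicts the reply.
(Fact (1) would refute a reading with focus on the thing — but that is not what the question asks.)

0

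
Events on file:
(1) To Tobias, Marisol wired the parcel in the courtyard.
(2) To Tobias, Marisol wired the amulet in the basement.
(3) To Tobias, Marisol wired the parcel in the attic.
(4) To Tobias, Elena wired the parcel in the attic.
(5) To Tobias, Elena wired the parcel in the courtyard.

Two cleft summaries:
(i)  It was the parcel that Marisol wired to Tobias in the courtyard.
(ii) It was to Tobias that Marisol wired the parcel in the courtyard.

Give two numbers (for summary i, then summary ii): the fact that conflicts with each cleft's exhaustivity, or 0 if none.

Summary (i) focuses "the parcel" (the thing); background same agent, recipient, setting (Marisol / Tobias / in the courtyard). No fact matches that background with a different thing, so 0.
Summary (ii) focuses "Tobias" (the recipient); background same agent, thing, setting (Marisol / the parcel / in the courtyard). No fact matches that background with a different recipient, so 0.

0, 0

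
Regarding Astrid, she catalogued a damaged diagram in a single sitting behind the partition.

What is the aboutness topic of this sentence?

The construction explicitly marks "Astrid" as what the sentence is about — the topic.
The remainder of the clause is the comment (what is said about the topic).

Astrid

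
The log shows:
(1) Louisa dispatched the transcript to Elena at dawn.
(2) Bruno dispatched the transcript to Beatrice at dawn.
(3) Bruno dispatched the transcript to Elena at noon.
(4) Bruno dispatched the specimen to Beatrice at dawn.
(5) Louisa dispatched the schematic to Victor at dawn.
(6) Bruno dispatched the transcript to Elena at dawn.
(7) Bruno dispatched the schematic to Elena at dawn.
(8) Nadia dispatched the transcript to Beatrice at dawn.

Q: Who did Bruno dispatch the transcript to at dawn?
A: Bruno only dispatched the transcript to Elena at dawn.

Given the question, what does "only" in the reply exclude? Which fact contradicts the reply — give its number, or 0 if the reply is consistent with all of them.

2

The question "Who did ... to ...?" targets the recipient, so in the reply the focus falls on "Elena".
"Only" then excludes alternative recipients while the background — same agent, thing, setting (Bruno / the transcript / at dawn) — is held fixed.
Fact (2) shares the background with a different recipient (Beatrice) — counterexample.
(Fact (3) would refute a reading with focus on the setting — but that is not what the question asks.)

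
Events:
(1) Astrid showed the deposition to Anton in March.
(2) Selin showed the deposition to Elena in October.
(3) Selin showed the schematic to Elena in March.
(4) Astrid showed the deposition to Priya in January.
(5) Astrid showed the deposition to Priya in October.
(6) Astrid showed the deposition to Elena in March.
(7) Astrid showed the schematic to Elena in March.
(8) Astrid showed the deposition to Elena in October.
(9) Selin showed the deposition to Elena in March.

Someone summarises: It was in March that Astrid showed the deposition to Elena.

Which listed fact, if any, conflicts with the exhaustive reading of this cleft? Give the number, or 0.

Focus of the cleft: "in March" (the setting). Presupposed background: same agent, thing, recipient (Astrid / the deposition / Elena).
Exhaustivity: in March is the only setting satisfying that background.
Fact (8) shares the background but with setting = in October; exhaustivity is violated.

8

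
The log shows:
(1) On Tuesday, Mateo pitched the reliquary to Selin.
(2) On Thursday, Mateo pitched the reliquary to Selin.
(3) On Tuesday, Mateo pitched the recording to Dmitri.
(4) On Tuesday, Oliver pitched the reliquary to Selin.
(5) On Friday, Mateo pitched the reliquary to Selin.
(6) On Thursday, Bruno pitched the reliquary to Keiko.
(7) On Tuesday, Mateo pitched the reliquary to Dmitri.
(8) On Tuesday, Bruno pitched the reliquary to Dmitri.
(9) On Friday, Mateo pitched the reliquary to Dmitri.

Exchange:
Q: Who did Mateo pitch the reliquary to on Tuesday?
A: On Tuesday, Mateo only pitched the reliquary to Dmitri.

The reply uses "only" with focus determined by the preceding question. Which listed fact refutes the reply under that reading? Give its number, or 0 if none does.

The question "Who did ... to ...?" targets the recipient, so in the reply the focus falls on "Dmitri".
"Only" then excludes alternative recipients while the background — same agent, thing, setting (Mateo / the reliquary / on Tuesday) — is held fixed.
Fact (1) keeps same agent, thing, setting (Mateo / the reliquary / on Tuesday) but has recipient = Selin; that refutes the reply.
(Fact (3) would refute a reading with focus on the thing — but that is not what the question asks.)

1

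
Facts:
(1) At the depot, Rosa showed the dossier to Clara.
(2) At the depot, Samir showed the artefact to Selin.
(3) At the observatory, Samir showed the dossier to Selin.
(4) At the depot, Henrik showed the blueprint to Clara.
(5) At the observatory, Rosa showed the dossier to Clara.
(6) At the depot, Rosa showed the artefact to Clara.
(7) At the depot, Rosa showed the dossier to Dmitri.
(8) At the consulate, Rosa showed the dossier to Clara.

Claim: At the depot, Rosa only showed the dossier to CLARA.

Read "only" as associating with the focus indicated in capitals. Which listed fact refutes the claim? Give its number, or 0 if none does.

7

Focus (in capitals) is "Clara" — the recipient. "Only" excludes alternative recipients while holding fixed Rosa as agent and the dossier as thing and at the depot as setting.
Fact (7) matches on Rosa as agent and the dossier as thing and at the depot as setting, but has recipient = Dmitri instead. That refutes the claim.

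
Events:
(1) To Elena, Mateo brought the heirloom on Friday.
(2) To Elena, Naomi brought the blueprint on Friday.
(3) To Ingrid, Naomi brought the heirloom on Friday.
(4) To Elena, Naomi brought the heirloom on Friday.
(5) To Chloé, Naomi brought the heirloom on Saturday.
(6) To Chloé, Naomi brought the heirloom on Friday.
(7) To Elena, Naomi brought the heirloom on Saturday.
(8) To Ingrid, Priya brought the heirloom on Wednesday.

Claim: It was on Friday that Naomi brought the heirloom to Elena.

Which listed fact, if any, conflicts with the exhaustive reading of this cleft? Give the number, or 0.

7

Focus of the cleft: "on Friday" (the setting). Presupposed background: same agent, thing, recipient (Naomi / the heirloom / Elena).
Exhaustivity: on Friday is the only setting satisfying that background.
But fact (7) also has same agent, thing, recipient (Naomi / the heirloom / Elena), with setting = on Saturday — so the exhaustive reading fails.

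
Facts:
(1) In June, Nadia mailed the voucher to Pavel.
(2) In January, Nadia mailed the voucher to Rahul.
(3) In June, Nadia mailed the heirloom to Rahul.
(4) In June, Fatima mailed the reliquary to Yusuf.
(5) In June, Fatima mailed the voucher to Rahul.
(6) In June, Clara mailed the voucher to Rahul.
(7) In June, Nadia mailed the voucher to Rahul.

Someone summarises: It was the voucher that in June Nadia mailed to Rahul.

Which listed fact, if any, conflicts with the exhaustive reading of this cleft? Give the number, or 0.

Focus of the cleft: "the voucher" (the thing). Presupposed background: agent = Nadia, recipient = Rahul, setting = in June.
Exhaustivity: the voucher is the only thing satisfying that background.
Fact (3) shares the background but with thing = the heirloom; exhaustivity is violated.

3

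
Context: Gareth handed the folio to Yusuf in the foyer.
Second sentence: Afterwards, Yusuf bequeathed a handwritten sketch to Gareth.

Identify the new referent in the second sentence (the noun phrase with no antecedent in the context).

"Yusuf" and "Gareth" in the second sentence are given — already mentioned in the context.
"a handwritten sketch" has no antecedent in the context; it is discourse-new (the indefinite article also signals a new referent).

a handwritten sketch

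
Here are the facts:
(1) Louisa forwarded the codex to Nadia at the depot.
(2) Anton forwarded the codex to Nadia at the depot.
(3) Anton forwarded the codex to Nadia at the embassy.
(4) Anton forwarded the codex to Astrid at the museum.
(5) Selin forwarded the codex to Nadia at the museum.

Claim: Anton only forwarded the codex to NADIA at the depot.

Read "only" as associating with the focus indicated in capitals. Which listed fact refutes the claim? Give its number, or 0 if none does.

Focus (in capitals) is "Nadia" — the recipient. "Only" excludes alternative recipients while holding fixed same agent, thing, setting (Anton / the codex / at the depot).
No fact matches same agent, thing, setting (Anton / the codex / at the depot) with a different recipient — every other fact differs on at least one backgrounded slot. So no fact refutes it.

0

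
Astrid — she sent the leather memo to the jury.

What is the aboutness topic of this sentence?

Astrid

The construction explicitly marks "Astrid" as what the sentence is about — the topic.
The remainder of the clause is the comment (what is said about the topic).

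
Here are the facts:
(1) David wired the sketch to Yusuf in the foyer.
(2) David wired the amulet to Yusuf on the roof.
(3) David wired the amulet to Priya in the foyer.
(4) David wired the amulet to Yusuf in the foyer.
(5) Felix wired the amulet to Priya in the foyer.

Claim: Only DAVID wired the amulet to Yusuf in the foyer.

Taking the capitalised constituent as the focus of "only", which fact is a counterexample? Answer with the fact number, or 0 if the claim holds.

Focus (in capitals) is "David" — the agent. "Only" excludes alternative agents while holding fixed thing = the amulet, recipient = Yusuf, setting = in the foyer.
No fact matches thing = the amulet, recipient = Yusuf, setting = in the foyer with a different agent — every other fact differs on at least one backgrounded slot. So no fact refutes it.

0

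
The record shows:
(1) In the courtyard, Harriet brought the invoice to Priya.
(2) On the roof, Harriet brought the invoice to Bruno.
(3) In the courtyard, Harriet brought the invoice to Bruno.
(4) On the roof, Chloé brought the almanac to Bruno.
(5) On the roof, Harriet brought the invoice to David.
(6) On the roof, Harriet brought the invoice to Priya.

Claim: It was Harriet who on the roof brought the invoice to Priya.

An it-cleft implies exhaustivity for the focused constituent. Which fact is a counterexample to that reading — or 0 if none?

0

Focus of the cleft: "Harriet" (the agent). Presupposed background: same thing, recipient, setting (the invoice / Priya / on the roof).
The exhaustive reading says no other agent fits that background.
Every other fact differs from the presupposition on some backgrounded slot, so none challenges the exhaustivity.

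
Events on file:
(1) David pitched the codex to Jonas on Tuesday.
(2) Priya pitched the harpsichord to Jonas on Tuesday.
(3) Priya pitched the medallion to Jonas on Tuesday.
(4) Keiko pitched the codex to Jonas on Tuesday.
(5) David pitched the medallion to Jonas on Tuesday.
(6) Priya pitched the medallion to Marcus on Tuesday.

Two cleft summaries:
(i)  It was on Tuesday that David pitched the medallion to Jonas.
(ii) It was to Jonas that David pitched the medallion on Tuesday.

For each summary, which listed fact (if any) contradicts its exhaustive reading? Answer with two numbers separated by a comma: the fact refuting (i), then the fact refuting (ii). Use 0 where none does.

Summary (i) focuses "on Tuesday" (the setting); background agent = David, thing = the medallion, recipient = Jonas. No fact matches that background with a different setting, so 0.
Summary (ii) focuses "Jonas" (the recipient); background agent = David, thing = the medallion, setting = on Tuesday. No fact matches that background with a different recipient, so 0.

0, 0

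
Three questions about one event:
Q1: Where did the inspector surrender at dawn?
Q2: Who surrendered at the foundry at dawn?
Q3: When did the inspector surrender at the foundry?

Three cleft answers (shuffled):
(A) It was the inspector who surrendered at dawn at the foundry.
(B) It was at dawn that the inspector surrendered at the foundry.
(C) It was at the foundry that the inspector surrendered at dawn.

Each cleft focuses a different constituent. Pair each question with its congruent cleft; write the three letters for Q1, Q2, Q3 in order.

CAB

Q1 asks about the location; cleft (C) focuses "at the foundry", which is the location — so Q1 → C.
Q2 asks about the subject (agent); cleft (A) focuses "the inspector", which is the subject (agent) — so Q2 → A.
Q3 asks about the time; cleft (B) focuses "at dawn", which is the time — so Q3 → B.
Mapping: Q1→C, Q2→A, Q3→B.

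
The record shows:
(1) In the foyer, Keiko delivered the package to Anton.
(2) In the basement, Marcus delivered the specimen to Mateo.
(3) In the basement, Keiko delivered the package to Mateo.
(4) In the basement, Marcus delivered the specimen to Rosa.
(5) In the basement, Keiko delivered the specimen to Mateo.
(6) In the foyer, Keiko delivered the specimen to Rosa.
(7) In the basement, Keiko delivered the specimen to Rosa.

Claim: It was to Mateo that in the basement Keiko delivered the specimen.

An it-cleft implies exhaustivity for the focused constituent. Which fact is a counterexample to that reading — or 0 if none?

7

The cleft puts "Mateo" in focus and presupposes the open proposition with agent = Keiko, thing = the specimen, setting = in the basement.
Exhaustivity: Mateo is the only recipient satisfying that background.
But fact (7) also has agent = Keiko, thing = the specimen, setting = in the basement, with recipient = Rosa — so the exhaustive reading fails.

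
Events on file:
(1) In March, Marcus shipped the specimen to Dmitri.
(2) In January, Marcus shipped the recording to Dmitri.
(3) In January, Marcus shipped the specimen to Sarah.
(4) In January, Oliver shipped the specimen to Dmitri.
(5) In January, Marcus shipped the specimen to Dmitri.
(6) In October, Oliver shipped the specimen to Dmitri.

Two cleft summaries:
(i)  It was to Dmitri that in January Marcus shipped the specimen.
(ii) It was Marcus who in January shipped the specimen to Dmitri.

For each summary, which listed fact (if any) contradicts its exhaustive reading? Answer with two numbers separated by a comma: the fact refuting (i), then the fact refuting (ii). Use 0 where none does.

Summary (i) focuses "Dmitri" (the recipient); background Marcus as agent and the specimen as thing and in January as setting. Fact (3) matches that background with recipient = Sarah — refutes (i).
Summary (ii) focuses "Marcus" (the agent); background the specimen as thing and Dmitri as recipient and in January as setting. Fact (4) matches that background with agent = Oliver — refutes (ii).

3, 4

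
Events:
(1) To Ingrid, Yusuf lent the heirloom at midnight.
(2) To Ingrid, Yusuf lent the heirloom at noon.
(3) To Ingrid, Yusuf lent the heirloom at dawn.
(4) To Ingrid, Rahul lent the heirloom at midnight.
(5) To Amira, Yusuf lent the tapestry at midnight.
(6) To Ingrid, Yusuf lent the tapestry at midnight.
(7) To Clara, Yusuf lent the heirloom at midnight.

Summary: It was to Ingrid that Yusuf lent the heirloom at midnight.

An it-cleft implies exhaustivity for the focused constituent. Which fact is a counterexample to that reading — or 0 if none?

7

Focus of the cleft: "Ingrid" (the recipient). Presupposed background: agent = Yusuf, thing = the heirloom, setting = at midnight.
Exhaustivity: Ingrid is the only recipient satisfying that background.
But fact (7) also has agent = Yusuf, thing = the heirloom, setting = at midnight, with recipient = Clara — so the exhaustive reading fails.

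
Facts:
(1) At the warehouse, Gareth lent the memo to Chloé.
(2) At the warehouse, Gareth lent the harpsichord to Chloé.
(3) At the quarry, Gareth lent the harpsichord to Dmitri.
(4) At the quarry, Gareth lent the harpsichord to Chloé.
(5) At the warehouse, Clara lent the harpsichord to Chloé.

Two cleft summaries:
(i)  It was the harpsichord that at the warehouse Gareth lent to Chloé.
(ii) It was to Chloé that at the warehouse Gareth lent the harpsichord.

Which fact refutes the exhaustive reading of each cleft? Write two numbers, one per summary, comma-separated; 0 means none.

1, 0

(i): focus "the harpsichord". Looking for agent = Gareth, recipient = Chloé, setting = at the warehouse with some other thing — fact (1) has the memo there. Refuted.
(ii): focus "Chloé". No fact shares agent = Gareth, thing = the harpsichord, setting = at the warehouse with a different recipient. 0.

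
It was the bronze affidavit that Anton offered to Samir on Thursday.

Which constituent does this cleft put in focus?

In an it-cleft "It was X that/who ...", the clefted constituent X is the focus; the that/who-clause expresses the presupposed open proposition.
Here the focus is "the bronze affidavit". The backgrounded (presupposed) material includes "Anton", "to Samir" and "on Thursday".

the bronze affidavit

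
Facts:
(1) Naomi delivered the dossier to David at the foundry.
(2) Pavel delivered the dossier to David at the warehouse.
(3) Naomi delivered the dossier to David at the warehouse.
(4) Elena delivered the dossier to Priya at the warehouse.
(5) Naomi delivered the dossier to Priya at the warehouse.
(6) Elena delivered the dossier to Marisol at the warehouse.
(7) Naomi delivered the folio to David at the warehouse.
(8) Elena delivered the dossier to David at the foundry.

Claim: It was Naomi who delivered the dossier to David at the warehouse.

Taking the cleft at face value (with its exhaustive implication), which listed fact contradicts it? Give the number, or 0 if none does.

Focus of the cleft: "Naomi" (the agent). Presupposed background: the dossier as thing and David as recipient and at the warehouse as setting.
Exhaustivity: Naomi is the only agent satisfying that background.
But fact (2) also has the dossier as thing and David as recipient and at the warehouse as setting, with agent = Pavel — so the exhaustive reading fails.

2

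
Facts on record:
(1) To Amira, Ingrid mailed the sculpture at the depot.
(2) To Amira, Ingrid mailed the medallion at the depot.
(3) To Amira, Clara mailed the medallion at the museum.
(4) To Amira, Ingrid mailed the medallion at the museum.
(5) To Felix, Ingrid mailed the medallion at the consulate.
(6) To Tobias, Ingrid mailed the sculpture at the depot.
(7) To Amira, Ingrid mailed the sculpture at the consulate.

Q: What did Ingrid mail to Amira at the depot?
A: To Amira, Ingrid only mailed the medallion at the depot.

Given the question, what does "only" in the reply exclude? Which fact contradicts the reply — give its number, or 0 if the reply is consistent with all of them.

1

The question "What did ...?" targets the thing, so in the reply the focus falls on "the medallion".
So "only" ranges over things; the rest (agent = Ingrid, recipient = Amira, setting = at the depot) is presupposed.
Fact (1) shares the background with a different thing (the sculpture) — counterexample.
(Fact (4) would refute a reading with focus on the setting — but that is not what the question asks.)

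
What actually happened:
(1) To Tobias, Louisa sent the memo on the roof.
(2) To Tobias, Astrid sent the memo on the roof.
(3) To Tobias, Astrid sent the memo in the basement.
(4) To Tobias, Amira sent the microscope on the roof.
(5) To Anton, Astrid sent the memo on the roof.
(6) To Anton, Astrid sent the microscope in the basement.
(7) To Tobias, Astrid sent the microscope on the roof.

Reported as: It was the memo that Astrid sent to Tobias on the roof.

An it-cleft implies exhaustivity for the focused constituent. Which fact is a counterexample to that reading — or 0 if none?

Focus of the cleft: "the memo" (the thing). Presupposed background: agent = Astrid, recipient = Tobias, setting = on the roof.
The exhaustive reading says no other thing fits that background.
But fact (7) also has agent = Astrid, recipient = Tobias, setting = on the roof, with thing = the microscope — so the exhaustive reading fails.

7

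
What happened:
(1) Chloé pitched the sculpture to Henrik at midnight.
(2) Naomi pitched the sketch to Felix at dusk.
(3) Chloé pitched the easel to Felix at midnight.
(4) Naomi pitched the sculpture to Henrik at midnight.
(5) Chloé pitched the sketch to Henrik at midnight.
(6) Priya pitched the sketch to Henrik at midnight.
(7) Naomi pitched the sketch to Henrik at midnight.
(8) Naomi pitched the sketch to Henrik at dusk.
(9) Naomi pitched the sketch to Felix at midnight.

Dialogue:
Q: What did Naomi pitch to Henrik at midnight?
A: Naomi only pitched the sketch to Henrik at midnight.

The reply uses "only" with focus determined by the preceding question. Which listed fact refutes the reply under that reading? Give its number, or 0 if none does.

4

The question "What did ...?" targets the thing, so in the reply the focus falls on "the sketch".
So "only" ranges over things; the rest (agent = Naomi, recipient = Henrik, setting = at midnight) is presupposed.
Fact (4) shares the background with a different thing (the sculpture) — counterexample.
(Fact (9) would refute a reading with focus on the recipient — but that is not what the question asks.)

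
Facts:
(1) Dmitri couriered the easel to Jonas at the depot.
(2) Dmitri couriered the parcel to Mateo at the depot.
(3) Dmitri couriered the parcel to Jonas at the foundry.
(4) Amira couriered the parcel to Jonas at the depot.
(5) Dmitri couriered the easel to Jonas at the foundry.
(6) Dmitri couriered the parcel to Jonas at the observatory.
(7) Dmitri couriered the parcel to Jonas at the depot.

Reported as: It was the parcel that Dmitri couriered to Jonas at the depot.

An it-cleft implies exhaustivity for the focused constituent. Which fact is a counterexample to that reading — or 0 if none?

Focus of the cleft: "the parcel" (the thing). Presupposed background: Dmitri as agent and Jonas as recipient and at the depot as setting.
Exhaustivity: the parcel is the only thing satisfying that background.
But fact (1) also has Dmitri as agent and Jonas as recipient and at the depot as setting, with thing = the easel — so the exhaustive reading fails.

1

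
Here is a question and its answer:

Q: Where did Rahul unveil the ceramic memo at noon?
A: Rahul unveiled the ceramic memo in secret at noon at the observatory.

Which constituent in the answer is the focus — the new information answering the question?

at the observatory

The wh-word "where" asks about the location.
In the answer, "Rahul", "the ceramic memo" and "at noon" are given — repeated from the question.
"in secret" is also new, but it specifies the manner, which is not what the question asks about — so it is not the focus.
The constituent filling the location gap is "at the observatory"; that is the focus.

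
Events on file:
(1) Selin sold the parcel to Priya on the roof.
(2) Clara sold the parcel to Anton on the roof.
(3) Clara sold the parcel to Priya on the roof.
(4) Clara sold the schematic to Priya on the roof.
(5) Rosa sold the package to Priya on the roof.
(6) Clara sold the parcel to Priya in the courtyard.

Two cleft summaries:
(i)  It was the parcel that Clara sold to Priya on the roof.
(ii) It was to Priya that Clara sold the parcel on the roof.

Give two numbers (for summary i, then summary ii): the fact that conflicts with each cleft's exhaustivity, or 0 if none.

Summary (i) focuses "the parcel" (the thing); background Clara as agent and Priya as recipient and on the roof as setting. Fact (4) matches that background with thing = the schematic — refutes (i).
Summary (ii) focuses "Priya" (the recipient); background Clara as agent and the parcel as thing and on the roof as setting. Fact (2) matches that background with recipient = Anton — refutes (ii).

4, 2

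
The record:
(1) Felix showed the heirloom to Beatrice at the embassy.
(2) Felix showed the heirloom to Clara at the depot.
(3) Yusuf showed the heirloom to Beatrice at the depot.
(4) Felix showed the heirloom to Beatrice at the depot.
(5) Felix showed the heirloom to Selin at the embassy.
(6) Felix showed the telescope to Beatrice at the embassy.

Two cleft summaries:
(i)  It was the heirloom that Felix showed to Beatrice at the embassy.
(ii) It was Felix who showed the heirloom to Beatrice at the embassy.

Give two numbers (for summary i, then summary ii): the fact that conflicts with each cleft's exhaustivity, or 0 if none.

(i): focus "the heirloom". Looking for Felix as agent and Beatrice as recipient and at the embassy as setting with some other thing — fact (6) has the telescope there. Refuted.
(ii): focus "Felix". No fact shares the heirloom as thing and Beatrice as recipient and at the embassy as setting with a different agent. 0.

6, 0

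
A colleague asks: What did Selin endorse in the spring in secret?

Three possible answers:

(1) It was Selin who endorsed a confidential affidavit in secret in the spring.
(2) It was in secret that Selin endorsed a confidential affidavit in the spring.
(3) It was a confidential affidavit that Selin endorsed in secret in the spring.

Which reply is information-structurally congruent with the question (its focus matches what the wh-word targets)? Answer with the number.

The question word "what" targets the direct object.
Option (1) clefts "Selin" — the subject (agent), not what was asked.
Option (2) clefts "in secret" — the manner, not what was asked.
Option (3) clefts "a confidential affidavit" — that matches what the question asks about.
So the congruent reply is (3).

3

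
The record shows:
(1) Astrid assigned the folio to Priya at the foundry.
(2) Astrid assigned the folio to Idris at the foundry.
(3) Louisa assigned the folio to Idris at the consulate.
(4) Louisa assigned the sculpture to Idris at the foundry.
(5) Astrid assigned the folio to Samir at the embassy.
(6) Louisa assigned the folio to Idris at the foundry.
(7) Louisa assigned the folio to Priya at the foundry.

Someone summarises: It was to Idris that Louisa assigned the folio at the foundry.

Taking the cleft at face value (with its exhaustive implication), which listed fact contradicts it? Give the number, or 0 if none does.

7

The cleft puts "Idris" in focus and presupposes the open proposition with same agent, thing, setting (Louisa / the folio / at the foundry).
The exhaustive reading says no other recipient fits that background.
But fact (7) also has same agent, thing, setting (Louisa / the folio / at the foundry), with recipient = Priya — so the exhaustive reading fails.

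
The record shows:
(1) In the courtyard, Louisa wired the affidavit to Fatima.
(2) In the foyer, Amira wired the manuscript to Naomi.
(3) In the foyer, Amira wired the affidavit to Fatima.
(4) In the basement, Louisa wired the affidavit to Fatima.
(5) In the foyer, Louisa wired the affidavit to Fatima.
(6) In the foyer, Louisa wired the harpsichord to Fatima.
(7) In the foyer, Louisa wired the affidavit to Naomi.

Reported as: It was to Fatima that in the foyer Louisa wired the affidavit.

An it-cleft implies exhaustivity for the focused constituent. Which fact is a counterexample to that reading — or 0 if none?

Focus of the cleft: "Fatima" (the recipient). Presupposed background: Louisa as agent and the affidavit as thing and in the foyer as setting.
The exhaustive reading says no other recipient fits that background.
But fact (7) also has Louisa as agent and the affidavit as thing and in the foyer as setting, with recipient = Naomi — so the exhaustive reading fails.

7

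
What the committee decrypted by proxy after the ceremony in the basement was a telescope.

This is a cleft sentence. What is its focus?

In a pseudo-cleft "What ... was X", the post-copular constituent X is the focus.
Here the focus is "a telescope". The backgrounded (presupposed) material includes "the committee", "in the basement", "by proxy" and "after the ceremony".

a telescope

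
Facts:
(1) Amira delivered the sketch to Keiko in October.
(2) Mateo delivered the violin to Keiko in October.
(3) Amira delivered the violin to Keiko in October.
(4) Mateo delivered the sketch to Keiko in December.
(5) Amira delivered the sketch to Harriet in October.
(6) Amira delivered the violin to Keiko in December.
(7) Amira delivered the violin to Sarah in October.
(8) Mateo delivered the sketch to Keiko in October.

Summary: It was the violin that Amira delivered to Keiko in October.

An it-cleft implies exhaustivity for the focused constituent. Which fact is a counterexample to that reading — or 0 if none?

Focus of the cleft: "the violin" (the thing). Presupposed background: agent = Amira, recipient = Keiko, setting = in October.
The exhaustive reading says no other thing fits that background.
But fact (1) also has agent = Amira, recipient = Keiko, setting = in October, with thing = the sketch — so the exhaustive reading fails.

1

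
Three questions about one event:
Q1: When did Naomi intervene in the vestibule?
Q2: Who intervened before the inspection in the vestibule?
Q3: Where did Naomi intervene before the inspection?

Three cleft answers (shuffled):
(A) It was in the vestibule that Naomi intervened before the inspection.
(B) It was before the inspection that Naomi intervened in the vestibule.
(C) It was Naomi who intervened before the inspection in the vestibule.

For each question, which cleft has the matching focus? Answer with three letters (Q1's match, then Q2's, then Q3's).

Q1 asks about the time; cleft (B) focuses "before the inspection", which is the time — so Q1 → B.
Q2 asks about the subject (agent); cleft (C) focuses "Naomi", which is the subject (agent) — so Q2 → C.
Q3 asks about the location; cleft (A) focuses "in the vestibule", which is the location — so Q3 → A.
Mapping: Q1→B, Q2→C, Q3→A.

BCA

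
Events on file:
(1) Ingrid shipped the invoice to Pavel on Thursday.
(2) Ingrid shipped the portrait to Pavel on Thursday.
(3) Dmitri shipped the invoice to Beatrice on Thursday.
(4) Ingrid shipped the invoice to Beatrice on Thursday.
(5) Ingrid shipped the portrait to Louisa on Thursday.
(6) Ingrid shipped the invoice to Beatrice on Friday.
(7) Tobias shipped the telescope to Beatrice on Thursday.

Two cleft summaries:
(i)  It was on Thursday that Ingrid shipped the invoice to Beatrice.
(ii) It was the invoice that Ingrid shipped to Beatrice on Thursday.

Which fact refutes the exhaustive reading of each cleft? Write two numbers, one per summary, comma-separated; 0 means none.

Summary (i) focuses "on Thursday" (the setting); background same agent, thing, recipient (Ingrid / the invoice / Beatrice). Fact (6) matches that background with setting = on Friday — refutes (i).
Summary (ii) focuses "the invoice" (the thing); background same agent, recipient, setting (Ingrid / Beatrice / on Thursday). No fact matches that background with a different thing, so 0.

6, 0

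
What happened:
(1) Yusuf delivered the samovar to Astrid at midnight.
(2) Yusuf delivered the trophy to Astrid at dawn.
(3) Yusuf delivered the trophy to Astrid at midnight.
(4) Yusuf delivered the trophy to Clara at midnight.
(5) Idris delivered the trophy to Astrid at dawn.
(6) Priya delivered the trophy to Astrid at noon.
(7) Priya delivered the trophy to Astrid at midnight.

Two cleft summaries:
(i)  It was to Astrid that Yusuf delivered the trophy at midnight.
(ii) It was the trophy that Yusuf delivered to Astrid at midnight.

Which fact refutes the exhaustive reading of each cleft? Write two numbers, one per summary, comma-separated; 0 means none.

4, 1

(i): focus "Astrid". Looking for same agent, thing, setting (Yusuf / the trophy / at midnight) with some other recipient — fact (4) has Clara there. Refuted.
(ii): focus "the trophy". Looking for same agent, recipient, setting (Yusuf / Astrid / at midnight) with some other thing — fact (1) has the samovar there. Refuted.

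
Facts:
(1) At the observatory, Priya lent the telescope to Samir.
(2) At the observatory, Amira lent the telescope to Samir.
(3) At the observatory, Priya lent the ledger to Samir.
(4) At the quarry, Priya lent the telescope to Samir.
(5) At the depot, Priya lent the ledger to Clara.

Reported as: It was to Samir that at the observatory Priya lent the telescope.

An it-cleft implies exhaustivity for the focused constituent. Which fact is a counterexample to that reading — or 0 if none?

The cleft puts "Samir" in focus and presupposes the open proposition with same agent, thing, setting (Priya / the telescope / at the observatory).
The exhaustive reading says no other recipient fits that background.
No listed fact matches the background with a different recipient. Exhaustivity holds.

0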